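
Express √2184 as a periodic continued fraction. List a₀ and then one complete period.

a₀ = ⌊√2184⌋ = 46.

[46; 1, 2, 1, 2, 1, 92]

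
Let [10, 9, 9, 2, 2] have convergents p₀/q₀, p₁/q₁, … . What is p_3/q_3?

Using pₖ = aₖpₖ₋₁ + pₖ₋₂, qₖ = aₖqₖ₋₁ + qₖ₋₂ (with p₋₁=1, p₋₂=0, q₋₁=0, q₋₂=1):
  k=0: a=10, p=10, q=1
  k=1: a=9, p=91, q=9
  k=2: a=9, p=829, q=82
  k=3: a=2, p=1749, q=173

1749/173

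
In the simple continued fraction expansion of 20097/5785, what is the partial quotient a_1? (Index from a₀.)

20097 = 3·5785 + 2742   →  a_0 = 3
5785 = 2·2742 + 301   →  a_1 = 2

2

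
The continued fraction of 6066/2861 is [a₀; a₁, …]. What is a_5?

2

6066 = 2·2861 + 344   →  a_0 = 2
2861 = 8·344 + 109   →  a_1 = 8
344 = 3·109 + 17   →  a_2 = 3
109 = 6·17 + 7   →  a_3 = 6
17 = 2·7 + 3   →  a_4 = 2
7 = 2·3 + 1   →  a_5 = 2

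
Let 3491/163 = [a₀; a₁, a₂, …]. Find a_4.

3491 = 21·163 + 68   →  a_0 = 21
163 = 2·68 + 27   →  a_1 = 2
68 = 2·27 + 14   →  a_2 = 2
27 = 1·14 + 13   →  a_3 = 1
14 = 1·13 + 1   →  a_4 = 1

1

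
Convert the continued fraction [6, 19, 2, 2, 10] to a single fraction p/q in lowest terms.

6106/1009

Fold from the inside: start with 10/1.
  2 + 1/10 = 21/10
  2 + 10/21 = 52/21
  19 + 21/52 = 1009/52
  6 + 52/1009 = 6106/1009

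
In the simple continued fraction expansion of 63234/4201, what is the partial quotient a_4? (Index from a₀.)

9

63234 = 15·4201 + 219   →  a_0 = 15
4201 = 19·219 + 40   →  a_1 = 19
219 = 5·40 + 19   →  a_2 = 5
40 = 2·19 + 2   →  a_3 = 2
19 = 9·2 + 1   →  a_4 = 9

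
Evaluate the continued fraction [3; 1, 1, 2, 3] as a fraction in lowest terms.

Fold from the inside: start with 3/1.
  2 + 1/3 = 7/3
  1 + 3/7 = 10/7
  1 + 7/10 = 17/10
  3 + 10/17 = 61/17

61/17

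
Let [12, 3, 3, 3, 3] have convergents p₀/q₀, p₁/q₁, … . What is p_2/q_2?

Using pₖ = aₖpₖ₋₁ + pₖ₋₂, qₖ = aₖqₖ₋₁ + qₖ₋₂ (with p₋₁=1, p₋₂=0, q₋₁=0, q₋₂=1):
  k=0: a=12, p=12, q=1
  k=1: a=3, p=37, q=3
  k=2: a=3, p=123, q=10

123/10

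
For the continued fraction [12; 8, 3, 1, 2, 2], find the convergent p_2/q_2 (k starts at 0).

Using pₖ = aₖpₖ₋₁ + pₖ₋₂, qₖ = aₖqₖ₋₁ + qₖ₋₂ (with p₋₁=1, p₋₂=0, q₋₁=0, q₋₂=1):
  k=0: a=12, p=12, q=1
  k=1: a=8, p=97, q=8
  k=2: a=3, p=303, q=25

303/25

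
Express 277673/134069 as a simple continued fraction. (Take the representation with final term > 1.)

[2; 14, 16, 2, 7, 3, 12]

277673 = 2·134069 + 9535
134069 = 14·9535 + 579
9535 = 16·579 + 271
579 = 2·271 + 37
271 = 7·37 + 12
37 = 3·12 + 1
12 = 12·1 + 0  (stop)
So 277673/134069 = [2; 14, 16, 2, 7, 3, 12].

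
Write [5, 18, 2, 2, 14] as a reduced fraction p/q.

6697/1325

Fold from the inside: start with 14/1.
  2 + 1/14 = 29/14
  2 + 14/29 = 72/29
  18 + 29/72 = 1325/72
  5 + 72/1325 = 6697/1325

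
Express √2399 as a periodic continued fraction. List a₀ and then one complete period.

a₀ = ⌊√2399⌋ = 48.
With m₀=0, d₀=1 and mₖ₊₁ = dₖaₖ − mₖ, dₖ₊₁ = (n − mₖ₊₁²)/dₖ, aₖ₊₁ = ⌊(a₀+mₖ₊₁)/dₖ₊₁⌋:
  k=1: m=48, d=95, a=1
  k=2: m=47, d=2, a=47
  k=3: m=47, d=95, a=1
  k=4: m=48, d=1, a=96
d=1 and a=2a₀=96 at k=4, so the next step gives (m, d) = (48, 95) again — its k=1 value — and the period has length 4.

[48; 1, 47, 1, 96]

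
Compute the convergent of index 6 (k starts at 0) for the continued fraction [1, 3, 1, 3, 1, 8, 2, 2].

446/353

Using pₖ = aₖpₖ₋₁ + pₖ₋₂, qₖ = aₖqₖ₋₁ + qₖ₋₂ (with p₋₁=1, p₋₂=0, q₋₁=0, q₋₂=1):
  k=0: a=1, p=1, q=1
  k=1: a=3, p=4, q=3
  k=2: a=1, p=5, q=4
  k=3: a=3, p=19, q=15
  k=4: a=1, p=24, q=19
  k=5: a=8, p=211, q=167
  k=6: a=2, p=446, q=353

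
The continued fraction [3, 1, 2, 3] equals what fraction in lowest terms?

Using pₖ = aₖpₖ₋₁ + pₖ₋₂ and qₖ = aₖqₖ₋₁ + qₖ₋₂:
  k=0: a=3, p=3, q=1
  k=1: a=1, p=4, q=1
  k=2: a=2, p=11, q=3
  k=3: a=3, p=37, q=10

37/10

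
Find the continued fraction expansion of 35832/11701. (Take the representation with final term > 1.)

[3; 16, 19, 1, 2, 2, 1, 3]

35832 = 3×11701 + 729
11701 = 16×729 + 37
729 = 19×37 + 26
37 = 1×26 + 11
26 = 2×11 + 4
11 = 2×4 + 3
4 = 1×3 + 1
3 = 3×1 + 0  (stop)
So 35832/11701 = [3; 16, 19, 1, 2, 2, 1, 3].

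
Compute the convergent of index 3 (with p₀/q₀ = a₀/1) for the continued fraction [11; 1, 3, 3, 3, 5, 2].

153/13

Using pₖ = aₖpₖ₋₁ + pₖ₋₂, qₖ = aₖqₖ₋₁ + qₖ₋₂ (with p₋₁=1, p₋₂=0, q₋₁=0, q₋₂=1):
  k=0: a=11, p=11, q=1
  k=1: a=1, p=12, q=1
  k=2: a=3, p=47, q=4
  k=3: a=3, p=153, q=13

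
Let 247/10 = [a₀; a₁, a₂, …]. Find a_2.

2

247 = 24·10 + 7   →  a_0 = 24
10 = 1·7 + 3   →  a_1 = 1
7 = 2·3 + 1   →  a_2 = 2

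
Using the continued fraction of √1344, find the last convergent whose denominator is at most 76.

√1344 = [36; 1, 1, 1, 17, 1, 1, 1, 72, …] (period length 8).
Convergents:
  p_0/q_0 = 36/1
  p_1/q_1 = 37/1
  p_2/q_2 = 73/2
  p_3/q_3 = 110/3
  p_4/q_4 = 1943/53
  p_5/q_5 = 2053/56
  p_6/q_6 = 3996/109
q_5 = 56 ≤ 76 < 109 = q_6, so the answer is 2053/56.

2053/56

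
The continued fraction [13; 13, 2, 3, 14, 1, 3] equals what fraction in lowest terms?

Using pₖ = aₖpₖ₋₁ + pₖ₋₂ and qₖ = aₖqₖ₋₁ + qₖ₋₂:
  k=0: a=13, p=13, q=1
  k=1: a=13, p=170, q=13
  k=2: a=2, p=353, q=27
  k=3: a=3, p=1229, q=94
  k=4: a=14, p=17559, q=1343
  k=5: a=1, p=18788, q=1437
  k=6: a=3, p=73923, q=5654

73923/5654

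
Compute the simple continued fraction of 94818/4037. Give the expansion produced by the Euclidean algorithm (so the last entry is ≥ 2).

[23; 2, 19, 10, 3, 3]

94818 = 23·4037 + 1967
4037 = 2·1967 + 103
1967 = 19·103 + 10
103 = 10·10 + 3
10 = 3·3 + 1
3 = 3·1 + 0  (stop)
So 94818/4037 = [23; 2, 19, 10, 3, 3].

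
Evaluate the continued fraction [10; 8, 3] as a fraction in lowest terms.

Using pₖ = aₖpₖ₋₁ + pₖ₋₂ and qₖ = aₖqₖ₋₁ + qₖ₋₂:
  k=0: a=10, p=10, q=1
  k=1: a=8, p=81, q=8
  k=2: a=3, p=253, q=25

253/25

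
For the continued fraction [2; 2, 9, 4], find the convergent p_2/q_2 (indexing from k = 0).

Using pₖ = aₖpₖ₋₁ + pₖ₋₂, qₖ = aₖqₖ₋₁ + qₖ₋₂ (with p₋₁=1, p₋₂=0, q₋₁=0, q₋₂=1):
  k=0: a=2, p=2, q=1
  k=1: a=2, p=5, q=2
  k=2: a=9, p=47, q=19

47/19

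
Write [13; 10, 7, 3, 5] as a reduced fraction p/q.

15535/1186

Fold from the inside: start with 5/1.
  3 + 1/5 = 16/5
  7 + 5/16 = 117/16
  10 + 16/117 = 1186/117
  13 + 117/1186 = 15535/1186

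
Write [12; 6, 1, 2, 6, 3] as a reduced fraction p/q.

Using pₖ = aₖpₖ₋₁ + pₖ₋₂ and qₖ = aₖqₖ₋₁ + qₖ₋₂:
  k=0: a=12, p=12, q=1
  k=1: a=6, p=73, q=6
  k=2: a=1, p=85, q=7
  k=3: a=2, p=243, q=20
  k=4: a=6, p=1543, q=127
  k=5: a=3, p=4872, q=401

4872/401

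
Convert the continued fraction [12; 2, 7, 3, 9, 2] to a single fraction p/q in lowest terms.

11508/923

Fold from the inside: start with 2/1.
  9 + 1/2 = 19/2
  3 + 2/19 = 59/19
  7 + 19/59 = 432/59
  2 + 59/432 = 923/432
  12 + 432/923 = 11508/923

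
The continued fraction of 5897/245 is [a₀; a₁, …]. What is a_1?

14

5897 = 24·245 + 17   →  a_0 = 24
245 = 14·17 + 7   →  a_1 = 14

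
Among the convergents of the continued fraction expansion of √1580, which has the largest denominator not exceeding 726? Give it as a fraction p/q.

√1580 = [39; 1, 2, 1, 78, …] (period length 4).
Convergents:
  p_0/q_0 = 39/1
  p_1/q_1 = 40/1
  p_2/q_2 = 119/3
  p_3/q_3 = 159/4
  p_4/q_4 = 12521/315
  p_5/q_5 = 12680/319
  p_6/q_6 = 37881/953
q_5 = 319 ≤ 726 < 953 = q_6, so the answer is 12680/319.

12680/319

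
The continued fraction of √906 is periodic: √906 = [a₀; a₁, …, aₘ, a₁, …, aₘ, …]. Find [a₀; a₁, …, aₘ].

[30; 10, 60]

a₀ = ⌊√906⌋ = 30.
With m₀=0, d₀=1 and mₖ₊₁ = dₖaₖ − mₖ, dₖ₊₁ = (n − mₖ₊₁²)/dₖ, aₖ₊₁ = ⌊(a₀+mₖ₊₁)/dₖ₊₁⌋:
  k=1: m=30, d=6, a=10
  k=2: m=30, d=1, a=60
d=1 and a=2a₀=60 at k=2, so the next step gives (m, d) = (30, 6) again — its k=1 value — and the period has length 2.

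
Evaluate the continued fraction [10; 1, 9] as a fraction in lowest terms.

Using pₖ = aₖpₖ₋₁ + pₖ₋₂ and qₖ = aₖqₖ₋₁ + qₖ₋₂:
  k=0: a=10, p=10, q=1
  k=1: a=1, p=11, q=1
  k=2: a=9, p=109, q=10

109/10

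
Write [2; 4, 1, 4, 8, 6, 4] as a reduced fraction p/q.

Fold from the inside: start with 4/1.
  6 + 1/4 = 25/4
  8 + 4/25 = 204/25
  4 + 25/204 = 841/204
  1 + 204/841 = 1045/841
  4 + 841/1045 = 5021/1045
  2 + 1045/5021 = 11087/5021

11087/5021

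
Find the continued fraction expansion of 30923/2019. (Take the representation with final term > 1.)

30923 = 15×2019 + 638
2019 = 3×638 + 105
638 = 6×105 + 8
105 = 13×8 + 1
8 = 8×1 + 0  (stop)
So 30923/2019 = [15; 3, 6, 13, 8].

[15; 3, 6, 13, 8]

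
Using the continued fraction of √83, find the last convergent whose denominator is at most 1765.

13447/1476

√83 = [9; 9, 18, …] (period length 2).
Convergents:
  p_0/q_0 = 9/1
  p_1/q_1 = 82/9
  p_2/q_2 = 1485/163
  p_3/q_3 = 13447/1476
  p_4/q_4 = 243531/26731
q_3 = 1476 ≤ 1765 < 26731 = q_4, so the answer is 13447/1476.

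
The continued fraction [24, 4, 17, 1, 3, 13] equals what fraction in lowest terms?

92549/3817

Fold from the inside: start with 13/1.
  3 + 1/13 = 40/13
  1 + 13/40 = 53/40
  17 + 40/53 = 941/53
  4 + 53/941 = 3817/941
  24 + 941/3817 = 92549/3817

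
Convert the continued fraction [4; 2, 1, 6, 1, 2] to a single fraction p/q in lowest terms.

287/66

Fold from the inside: start with 2/1.
  1 + 1/2 = 3/2
  6 + 2/3 = 20/3
  1 + 3/20 = 23/20
  2 + 20/23 = 66/23
  4 + 23/66 = 287/66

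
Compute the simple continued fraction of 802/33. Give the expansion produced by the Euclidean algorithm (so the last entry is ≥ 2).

802 = 24×33 + 10
33 = 3×10 + 3
10 = 3×3 + 1
3 = 3×1 + 0  (stop)
So 802/33 = [24; 3, 3, 3].

[24; 3, 3, 3]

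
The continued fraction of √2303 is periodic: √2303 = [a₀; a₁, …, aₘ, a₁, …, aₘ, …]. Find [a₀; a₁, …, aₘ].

[47; 1, 94]

a₀ = ⌊√2303⌋ = 47.
With m₀=0, d₀=1 and mₖ₊₁ = dₖaₖ − mₖ, dₖ₊₁ = (n − mₖ₊₁²)/dₖ, aₖ₊₁ = ⌊(a₀+mₖ₊₁)/dₖ₊₁⌋:
  k=1: m=47, d=94, a=1
  k=2: m=47, d=1, a=94
d=1 and a=2a₀=94 at k=2, so the next step gives (m, d) = (47, 94) again — its k=1 value — and the period has length 2.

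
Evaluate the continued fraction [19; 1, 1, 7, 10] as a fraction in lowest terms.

Using pₖ = aₖpₖ₋₁ + pₖ₋₂ and qₖ = aₖqₖ₋₁ + qₖ₋₂:
  k=0: a=19, p=19, q=1
  k=1: a=1, p=20, q=1
  k=2: a=1, p=39, q=2
  k=3: a=7, p=293, q=15
  k=4: a=10, p=2969, q=152

2969/152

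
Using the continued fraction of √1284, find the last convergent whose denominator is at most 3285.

√1284 = [35; 1, 4, 1, 70, …] (period length 4).
Convergents:
  p_0/q_0 = 35/1
  p_1/q_1 = 36/1
  p_2/q_2 = 179/5
  p_3/q_3 = 215/6
  p_4/q_4 = 15229/425
  p_5/q_5 = 15444/431
  p_6/q_6 = 77005/2149
  p_7/q_7 = 92449/2580
  p_8/q_8 = 6548435/182749
q_7 = 2580 ≤ 3285 < 182749 = q_8, so the answer is 92449/2580.

92449/2580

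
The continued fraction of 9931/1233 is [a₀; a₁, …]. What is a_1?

9931 = 8·1233 + 67   →  a_0 = 8
1233 = 18·67 + 27   →  a_1 = 18

18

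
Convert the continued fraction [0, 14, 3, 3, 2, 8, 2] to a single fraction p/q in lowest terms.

Using pₖ = aₖpₖ₋₁ + pₖ₋₂ and qₖ = aₖqₖ₋₁ + qₖ₋₂:
  k=0: a=0, p=0, q=1
  k=1: a=14, p=1, q=14
  k=2: a=3, p=3, q=43
  k=3: a=3, p=10, q=143
  k=4: a=2, p=23, q=329
  k=5: a=8, p=194, q=2775
  k=6: a=2, p=411, q=5879

411/5879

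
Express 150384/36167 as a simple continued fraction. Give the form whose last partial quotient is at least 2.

150384 = 4×36167 + 5716
36167 = 6×5716 + 1871
5716 = 3×1871 + 103
1871 = 18×103 + 17
103 = 6×17 + 1
17 = 17×1 + 0  (stop)
So 150384/36167 = [4; 6, 3, 18, 6, 17].

[4; 6, 3, 18, 6, 17]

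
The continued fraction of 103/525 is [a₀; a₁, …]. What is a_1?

5

103 = 0·525 + 103   →  a_0 = 0
525 = 5·103 + 10   →  a_1 = 5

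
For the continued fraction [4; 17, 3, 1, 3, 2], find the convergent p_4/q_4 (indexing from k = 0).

Using pₖ = aₖpₖ₋₁ + pₖ₋₂, qₖ = aₖqₖ₋₁ + qₖ₋₂ (with p₋₁=1, p₋₂=0, q₋₁=0, q₋₂=1):
  k=0: a=4, p=4, q=1
  k=1: a=17, p=69, q=17
  k=2: a=3, p=211, q=52
  k=3: a=1, p=280, q=69
  k=4: a=3, p=1051, q=259

1051/259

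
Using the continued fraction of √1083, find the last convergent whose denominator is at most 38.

362/11

√1083 = [32; 1, 9, 1, 64, …] (period length 4).
Convergents:
  p_0/q_0 = 32/1
  p_1/q_1 = 33/1
  p_2/q_2 = 329/10
  p_3/q_3 = 362/11
  p_4/q_4 = 23497/714
q_3 = 11 ≤ 38 < 714 = q_4, so the answer is 362/11.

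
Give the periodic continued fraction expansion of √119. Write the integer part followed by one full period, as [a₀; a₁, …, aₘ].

[10; 1, 9, 1, 20]

a₀ = ⌊√119⌋ = 10.
With m₀=0, d₀=1 and mₖ₊₁ = dₖaₖ − mₖ, dₖ₊₁ = (n − mₖ₊₁²)/dₖ, aₖ₊₁ = ⌊(a₀+mₖ₊₁)/dₖ₊₁⌋:
  k=1: m=10, d=19, a=1
  k=2: m=9, d=2, a=9
  k=3: m=9, d=19, a=1
  k=4: m=10, d=1, a=20
d=1 and a=2a₀=20 at k=4, so the next step gives (m, d) = (10, 19) again — its k=1 value — and the period has length 4.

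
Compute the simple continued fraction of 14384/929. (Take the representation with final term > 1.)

14384 = 15·929 + 449
929 = 2·449 + 31
449 = 14·31 + 15
31 = 2·15 + 1
15 = 15·1 + 0  (stop)
So 14384/929 = [15; 2, 14, 2, 15].

[15; 2, 14, 2, 15]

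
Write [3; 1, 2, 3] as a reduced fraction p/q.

37/10

Fold from the inside: start with 3/1.
  2 + 1/3 = 7/3
  1 + 3/7 = 10/7
  3 + 7/10 = 37/10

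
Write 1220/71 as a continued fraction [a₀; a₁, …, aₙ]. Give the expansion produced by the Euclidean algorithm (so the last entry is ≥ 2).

[17; 5, 2, 6]

1220 = 17×71 + 13
71 = 5×13 + 6
13 = 2×6 + 1
6 = 6×1 + 0  (stop)
So 1220/71 = [17; 5, 2, 6].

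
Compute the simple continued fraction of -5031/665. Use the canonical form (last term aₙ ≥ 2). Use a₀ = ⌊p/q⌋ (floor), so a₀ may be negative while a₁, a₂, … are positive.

[-8; 2, 3, 3, 9, 3]

-5031 = -8·665 + 289
665 = 2·289 + 87
289 = 3·87 + 28
87 = 3·28 + 3
28 = 9·3 + 1
3 = 3·1 + 0  (stop)
So -5031/665 = [-8; 2, 3, 3, 9, 3].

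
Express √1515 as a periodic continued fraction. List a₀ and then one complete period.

a₀ = ⌊√1515⌋ = 38.
With m₀=0, d₀=1 and mₖ₊₁ = dₖaₖ − mₖ, dₖ₊₁ = (n − mₖ₊₁²)/dₖ, aₖ₊₁ = ⌊(a₀+mₖ₊₁)/dₖ₊₁⌋:
  k=1: m=38, d=71, a=1
  k=2: m=33, d=6, a=11
  k=3: m=33, d=71, a=1
  k=4: m=38, d=1, a=76
d=1 and a=2a₀=76 at k=4, so the next step gives (m, d) = (38, 71) again — its k=1 value — and the period has length 4.

[38; 1, 11, 1, 76]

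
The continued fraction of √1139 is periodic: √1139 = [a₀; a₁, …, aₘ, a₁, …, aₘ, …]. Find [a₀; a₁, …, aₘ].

[33; 1, 2, 1, 66]

a₀ = ⌊√1139⌋ = 33.
With m₀=0, d₀=1 and mₖ₊₁ = dₖaₖ − mₖ, dₖ₊₁ = (n − mₖ₊₁²)/dₖ, aₖ₊₁ = ⌊(a₀+mₖ₊₁)/dₖ₊₁⌋:
  k=1: m=33, d=50, a=1
  k=2: m=17, d=17, a=2
  k=3: m=17, d=50, a=1
  k=4: m=33, d=1, a=66
d=1 and a=2a₀=66 at k=4, so the next step gives (m, d) = (33, 50) again — its k=1 value — and the period has length 4.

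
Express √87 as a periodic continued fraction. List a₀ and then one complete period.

a₀ = ⌊√87⌋ = 9.
With m₀=0, d₀=1 and mₖ₊₁ = dₖaₖ − mₖ, dₖ₊₁ = (n − mₖ₊₁²)/dₖ, aₖ₊₁ = ⌊(a₀+mₖ₊₁)/dₖ₊₁⌋:
  k=1: m=9, d=6, a=3
  k=2: m=9, d=1, a=18
d=1 and a=2a₀=18 at k=2, so the next step gives (m, d) = (9, 6) again — its k=1 value — and the period has length 2.

[9; 3, 18]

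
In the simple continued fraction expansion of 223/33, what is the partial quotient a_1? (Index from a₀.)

223 = 6·33 + 25   →  a_0 = 6
33 = 1·25 + 8   →  a_1 = 1

1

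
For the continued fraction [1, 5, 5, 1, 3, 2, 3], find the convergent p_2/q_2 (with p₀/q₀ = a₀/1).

31/26

Using pₖ = aₖpₖ₋₁ + pₖ₋₂, qₖ = aₖqₖ₋₁ + qₖ₋₂ (with p₋₁=1, p₋₂=0, q₋₁=0, q₋₂=1):
  k=0: a=1, p=1, q=1
  k=1: a=5, p=6, q=5
  k=2: a=5, p=31, q=26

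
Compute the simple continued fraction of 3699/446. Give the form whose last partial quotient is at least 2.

3699 = 8×446 + 131
446 = 3×131 + 53
131 = 2×53 + 25
53 = 2×25 + 3
25 = 8×3 + 1
3 = 3×1 + 0  (stop)
So 3699/446 = [8; 3, 2, 2, 8, 3].

[8; 3, 2, 2, 8, 3]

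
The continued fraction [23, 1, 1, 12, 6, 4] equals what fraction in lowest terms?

Fold from the inside: start with 4/1.
  6 + 1/4 = 25/4
  12 + 4/25 = 304/25
  1 + 25/304 = 329/304
  1 + 304/329 = 633/329
  23 + 329/633 = 14888/633

14888/633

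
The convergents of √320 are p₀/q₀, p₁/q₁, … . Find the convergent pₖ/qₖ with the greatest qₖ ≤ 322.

√320 = [17; 1, 7, 1, 34, …] (period length 4).
Convergents:
  p_0/q_0 = 17/1
  p_1/q_1 = 18/1
  p_2/q_2 = 143/8
  p_3/q_3 = 161/9
  p_4/q_4 = 5617/314
  p_5/q_5 = 5778/323
q_4 = 314 ≤ 322 < 323 = q_5, so the answer is 5617/314.

5617/314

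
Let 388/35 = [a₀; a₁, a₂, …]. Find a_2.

1

388 = 11·35 + 3   →  a_0 = 11
35 = 11·3 + 2   →  a_1 = 11
3 = 1·2 + 1   →  a_2 = 1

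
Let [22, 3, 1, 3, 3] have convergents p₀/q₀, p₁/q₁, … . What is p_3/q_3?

Using pₖ = aₖpₖ₋₁ + pₖ₋₂, qₖ = aₖqₖ₋₁ + qₖ₋₂ (with p₋₁=1, p₋₂=0, q₋₁=0, q₋₂=1):
  k=0: a=22, p=22, q=1
  k=1: a=3, p=67, q=3
  k=2: a=1, p=89, q=4
  k=3: a=3, p=334, q=15

334/15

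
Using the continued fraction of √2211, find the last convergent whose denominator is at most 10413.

√2211 = [47; 47, 94, …] (period length 2).
Convergents:
  p_0/q_0 = 47/1
  p_1/q_1 = 2210/47
  p_2/q_2 = 207787/4419
  p_3/q_3 = 9768199/207740
q_2 = 4419 ≤ 10413 < 207740 = q_3, so the answer is 207787/4419.

207787/4419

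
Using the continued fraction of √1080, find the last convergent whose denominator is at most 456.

√1080 = [32; 1, 6, 3, 6, 1, 64, …] (period length 6).
Convergents:
  p_0/q_0 = 32/1
  p_1/q_1 = 33/1
  p_2/q_2 = 230/7
  p_3/q_3 = 723/22
  p_4/q_4 = 4568/139
  p_5/q_5 = 5291/161
  p_6/q_6 = 343192/10443
q_5 = 161 ≤ 456 < 10443 = q_6, so the answer is 5291/161.

5291/161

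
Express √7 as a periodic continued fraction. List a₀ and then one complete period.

[2; 1, 1, 1, 4]

a₀ = ⌊√7⌋ = 2.
With m₀=0, d₀=1 and mₖ₊₁ = dₖaₖ − mₖ, dₖ₊₁ = (n − mₖ₊₁²)/dₖ, aₖ₊₁ = ⌊(a₀+mₖ₊₁)/dₖ₊₁⌋:
  k=1: m=2, d=3, a=1
  k=2: m=1, d=2, a=1
  k=3: m=1, d=3, a=1
  k=4: m=2, d=1, a=4
d=1 and a=2a₀=4 at k=4, so the next step gives (m, d) = (2, 3) again — its k=1 value — and the period has length 4.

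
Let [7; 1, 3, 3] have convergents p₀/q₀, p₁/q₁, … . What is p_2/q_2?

31/4

Using pₖ = aₖpₖ₋₁ + pₖ₋₂, qₖ = aₖqₖ₋₁ + qₖ₋₂ (with p₋₁=1, p₋₂=0, q₋₁=0, q₋₂=1):
  k=0: a=7, p=7, q=1
  k=1: a=1, p=8, q=1
  k=2: a=3, p=31, q=4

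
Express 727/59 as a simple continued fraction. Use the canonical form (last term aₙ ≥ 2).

727 = 12·59 + 19
59 = 3·19 + 2
19 = 9·2 + 1
2 = 2·1 + 0  (stop)
So 727/59 = [12; 3, 9, 2].

[12; 3, 9, 2]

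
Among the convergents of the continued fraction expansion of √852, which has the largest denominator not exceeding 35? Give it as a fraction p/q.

467/16

√852 = [29; 5, 3, 2, 4, 2, 3, 5, 58, …] (period length 8).
Convergents:
  p_0/q_0 = 29/1
  p_1/q_1 = 146/5
  p_2/q_2 = 467/16
  p_3/q_3 = 1080/37
q_2 = 16 ≤ 35 < 37 = q_3, so the answer is 467/16.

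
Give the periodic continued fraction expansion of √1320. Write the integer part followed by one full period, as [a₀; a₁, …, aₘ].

a₀ = ⌊√1320⌋ = 36.
With m₀=0, d₀=1 and mₖ₊₁ = dₖaₖ − mₖ, dₖ₊₁ = (n − mₖ₊₁²)/dₖ, aₖ₊₁ = ⌊(a₀+mₖ₊₁)/dₖ₊₁⌋:
  k=1: m=36, d=24, a=3
  k=2: m=36, d=1, a=72
d=1 and a=2a₀=72 at k=2, so the next step gives (m, d) = (36, 24) again — its k=1 value — and the period has length 2.

[36; 3, 72]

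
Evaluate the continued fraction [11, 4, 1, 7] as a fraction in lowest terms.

Using pₖ = aₖpₖ₋₁ + pₖ₋₂ and qₖ = aₖqₖ₋₁ + qₖ₋₂:
  k=0: a=11, p=11, q=1
  k=1: a=4, p=45, q=4
  k=2: a=1, p=56, q=5
  k=3: a=7, p=437, q=39

437/39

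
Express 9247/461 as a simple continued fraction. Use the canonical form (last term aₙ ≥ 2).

[20; 17, 13, 2]

9247 = 20*461 + 27
461 = 17*27 + 2
27 = 13*2 + 1
2 = 2*1 + 0  (stop)
So 9247/461 = [20; 17, 13, 2].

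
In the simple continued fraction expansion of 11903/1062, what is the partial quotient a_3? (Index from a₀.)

4

11903 = 11·1062 + 221   →  a_0 = 11
1062 = 4·221 + 178   →  a_1 = 4
221 = 1·178 + 43   →  a_2 = 1
178 = 4·43 + 6   →  a_3 = 4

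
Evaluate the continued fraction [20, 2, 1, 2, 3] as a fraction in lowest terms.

550/27

Using pₖ = aₖpₖ₋₁ + pₖ₋₂ and qₖ = aₖqₖ₋₁ + qₖ₋₂:
  k=0: a=20, p=20, q=1
  k=1: a=2, p=41, q=2
  k=2: a=1, p=61, q=3
  k=3: a=2, p=163, q=8
  k=4: a=3, p=550, q=27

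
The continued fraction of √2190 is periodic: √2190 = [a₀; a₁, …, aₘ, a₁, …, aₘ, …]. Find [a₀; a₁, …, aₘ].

a₀ = ⌊√2190⌋ = 46.
With m₀=0, d₀=1 and mₖ₊₁ = dₖaₖ − mₖ, dₖ₊₁ = (n − mₖ₊₁²)/dₖ, aₖ₊₁ = ⌊(a₀+mₖ₊₁)/dₖ₊₁⌋:
  k=1: m=46, d=74, a=1
  k=2: m=28, d=19, a=3
  k=3: m=29, d=71, a=1
  k=4: m=42, d=6, a=14
  k=5: m=42, d=71, a=1
  k=6: m=29, d=19, a=3
  k=7: m=28, d=74, a=1
  k=8: m=46, d=1, a=92
d=1 and a=2a₀=92 at k=8, so the next step gives (m, d) = (46, 74) again — its k=1 value — and the period has length 8.

[46; 1, 3, 1, 14, 1, 3, 1, 92]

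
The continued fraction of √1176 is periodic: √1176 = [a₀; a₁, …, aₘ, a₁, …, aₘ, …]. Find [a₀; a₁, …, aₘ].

[34; 3, 2, 2, 2, 3, 68]

a₀ = ⌊√1176⌋ = 34.
With m₀=0, d₀=1 and mₖ₊₁ = dₖaₖ − mₖ, dₖ₊₁ = (n − mₖ₊₁²)/dₖ, aₖ₊₁ = ⌊(a₀+mₖ₊₁)/dₖ₊₁⌋:
  k=1: m=34, d=20, a=3
  k=2: m=26, d=25, a=2
  k=3: m=24, d=24, a=2
  k=4: m=24, d=25, a=2
  k=5: m=26, d=20, a=3
  k=6: m=34, d=1, a=68
d=1 and a=2a₀=68 at k=6, so the next step gives (m, d) = (34, 20) again — its k=1 value — and the period has length 6.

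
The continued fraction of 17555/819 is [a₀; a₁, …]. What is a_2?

3

17555 = 21·819 + 356   →  a_0 = 21
819 = 2·356 + 107   →  a_1 = 2
356 = 3·107 + 35   →  a_2 = 3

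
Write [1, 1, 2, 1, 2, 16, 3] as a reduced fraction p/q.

Fold from the inside: start with 3/1.
  16 + 1/3 = 49/3
  2 + 3/49 = 101/49
  1 + 49/101 = 150/101
  2 + 101/150 = 401/150
  1 + 150/401 = 551/401
  1 + 401/551 = 952/551

952/551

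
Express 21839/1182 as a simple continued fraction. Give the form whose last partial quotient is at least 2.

21839 = 18·1182 + 563
1182 = 2·563 + 56
563 = 10·56 + 3
56 = 18·3 + 2
3 = 1·2 + 1
2 = 2·1 + 0  (stop)
So 21839/1182 = [18; 2, 10, 18, 1, 2].

[18; 2, 10, 18, 1, 2]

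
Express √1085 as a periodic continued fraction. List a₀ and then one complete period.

a₀ = ⌊√1085⌋ = 32.

[32; 1, 15, 2, 15, 1, 64]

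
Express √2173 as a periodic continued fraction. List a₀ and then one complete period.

a₀ = ⌊√2173⌋ = 46.
With m₀=0, d₀=1 and mₖ₊₁ = dₖaₖ − mₖ, dₖ₊₁ = (n − mₖ₊₁²)/dₖ, aₖ₊₁ = ⌊(a₀+mₖ₊₁)/dₖ₊₁⌋:
  k=1: m=46, d=57, a=1
  k=2: m=11, d=36, a=1
  k=3: m=25, d=43, a=1
  k=4: m=18, d=43, a=1
  k=5: m=25, d=36, a=1
  k=6: m=11, d=57, a=1
  k=7: m=46, d=1, a=92
d=1 and a=2a₀=92 at k=7, so the next step gives (m, d) = (46, 57) again — its k=1 value — and the period has length 7.

[46; 1, 1, 1, 1, 1, 1, 92]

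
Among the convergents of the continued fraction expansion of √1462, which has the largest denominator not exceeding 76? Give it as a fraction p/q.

2753/72

√1462 = [38; 4, 4, 4, 76, …] (period length 4).
Convergents:
  p_0/q_0 = 38/1
  p_1/q_1 = 153/4
  p_2/q_2 = 650/17
  p_3/q_3 = 2753/72
  p_4/q_4 = 209878/5489
q_3 = 72 ≤ 76 < 5489 = q_4, so the answer is 2753/72.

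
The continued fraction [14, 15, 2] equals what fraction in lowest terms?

436/31

Using pₖ = aₖpₖ₋₁ + pₖ₋₂ and qₖ = aₖqₖ₋₁ + qₖ₋₂:
  k=0: a=14, p=14, q=1
  k=1: a=15, p=211, q=15
  k=2: a=2, p=436, q=31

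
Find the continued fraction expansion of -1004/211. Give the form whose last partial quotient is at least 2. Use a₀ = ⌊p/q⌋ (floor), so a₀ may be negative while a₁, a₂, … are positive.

[-5; 4, 7, 3, 2]

-1004 = -5·211 + 51
211 = 4·51 + 7
51 = 7·7 + 2
7 = 3·2 + 1
2 = 2·1 + 0  (stop)
So -1004/211 = [-5; 4, 7, 3, 2].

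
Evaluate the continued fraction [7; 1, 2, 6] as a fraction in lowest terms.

Using pₖ = aₖpₖ₋₁ + pₖ₋₂ and qₖ = aₖqₖ₋₁ + qₖ₋₂:
  k=0: a=7, p=7, q=1
  k=1: a=1, p=8, q=1
  k=2: a=2, p=23, q=3
  k=3: a=6, p=146, q=19

146/19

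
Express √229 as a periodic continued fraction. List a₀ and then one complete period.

a₀ = ⌊√229⌋ = 15.

[15; 7, 1, 1, 7, 30]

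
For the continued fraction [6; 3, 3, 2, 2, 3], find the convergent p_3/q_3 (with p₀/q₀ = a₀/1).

Using pₖ = aₖpₖ₋₁ + pₖ₋₂, qₖ = aₖqₖ₋₁ + qₖ₋₂ (with p₋₁=1, p₋₂=0, q₋₁=0, q₋₂=1):
  k=0: a=6, p=6, q=1
  k=1: a=3, p=19, q=3
  k=2: a=3, p=63, q=10
  k=3: a=2, p=145, q=23

145/23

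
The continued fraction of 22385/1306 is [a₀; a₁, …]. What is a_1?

7

22385 = 17·1306 + 183   →  a_0 = 17
1306 = 7·183 + 25   →  a_1 = 7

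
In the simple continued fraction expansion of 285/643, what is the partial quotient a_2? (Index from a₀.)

285 = 0·643 + 285   →  a_0 = 0
643 = 2·285 + 73   →  a_1 = 2
285 = 3·73 + 66   →  a_2 = 3

3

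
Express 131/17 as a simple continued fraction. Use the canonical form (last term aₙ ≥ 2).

131 = 7·17 + 12
17 = 1·12 + 5
12 = 2·5 + 2
5 = 2·2 + 1
2 = 2·1 + 0  (stop)
So 131/17 = [7; 1, 2, 2, 2].

[7; 1, 2, 2, 2]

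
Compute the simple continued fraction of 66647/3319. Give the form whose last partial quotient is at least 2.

66647 = 20×3319 + 267
3319 = 12×267 + 115
267 = 2×115 + 37
115 = 3×37 + 4
37 = 9×4 + 1
4 = 4×1 + 0  (stop)
So 66647/3319 = [20; 12, 2, 3, 9, 4].

[20; 12, 2, 3, 9, 4]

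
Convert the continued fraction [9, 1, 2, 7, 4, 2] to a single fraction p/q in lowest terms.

1975/204

Using pₖ = aₖpₖ₋₁ + pₖ₋₂ and qₖ = aₖqₖ₋₁ + qₖ₋₂:
  k=0: a=9, p=9, q=1
  k=1: a=1, p=10, q=1
  k=2: a=2, p=29, q=3
  k=3: a=7, p=213, q=22
  k=4: a=4, p=881, q=91
  k=5: a=2, p=1975, q=204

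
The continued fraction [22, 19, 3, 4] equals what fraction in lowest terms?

Using pₖ = aₖpₖ₋₁ + pₖ₋₂ and qₖ = aₖqₖ₋₁ + qₖ₋₂:
  k=0: a=22, p=22, q=1
  k=1: a=19, p=419, q=19
  k=2: a=3, p=1279, q=58
  k=3: a=4, p=5535, q=251

5535/251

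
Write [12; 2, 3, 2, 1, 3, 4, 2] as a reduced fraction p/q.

Using pₖ = aₖpₖ₋₁ + pₖ₋₂ and qₖ = aₖqₖ₋₁ + qₖ₋₂:
  k=0: a=12, p=12, q=1
  k=1: a=2, p=25, q=2
  k=2: a=3, p=87, q=7
  k=3: a=2, p=199, q=16
  k=4: a=1, p=286, q=23
  k=5: a=3, p=1057, q=85
  k=6: a=4, p=4514, q=363
  k=7: a=2, p=10085, q=811

10085/811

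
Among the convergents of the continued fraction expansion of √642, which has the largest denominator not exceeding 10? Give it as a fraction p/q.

76/3

√642 = [25; 2, 1, 24, 1, 2, 50, …] (period length 6).
Convergents:
  p_0/q_0 = 25/1
  p_1/q_1 = 51/2
  p_2/q_2 = 76/3
  p_3/q_3 = 1875/74
q_2 = 3 ≤ 10 < 74 = q_3, so the answer is 76/3.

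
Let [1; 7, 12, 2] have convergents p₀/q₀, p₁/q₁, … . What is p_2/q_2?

97/85

Using pₖ = aₖpₖ₋₁ + pₖ₋₂, qₖ = aₖqₖ₋₁ + qₖ₋₂ (with p₋₁=1, p₋₂=0, q₋₁=0, q₋₂=1):
  k=0: a=1, p=1, q=1
  k=1: a=7, p=8, q=7
  k=2: a=12, p=97, q=85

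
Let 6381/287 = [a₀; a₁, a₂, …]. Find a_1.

6381 = 22·287 + 67   →  a_0 = 22
287 = 4·67 + 19   →  a_1 = 4

4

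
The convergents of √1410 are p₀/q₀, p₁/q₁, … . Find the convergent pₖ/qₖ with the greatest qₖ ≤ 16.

413/11

√1410 = [37; 1, 1, 4, 1, 1, 74, …] (period length 6).
Convergents:
  p_0/q_0 = 37/1
  p_1/q_1 = 38/1
  p_2/q_2 = 75/2
  p_3/q_3 = 338/9
  p_4/q_4 = 413/11
  p_5/q_5 = 751/20
q_4 = 11 ≤ 16 < 20 = q_5, so the answer is 413/11.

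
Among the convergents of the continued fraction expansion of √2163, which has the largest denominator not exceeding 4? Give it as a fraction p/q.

93/2

√2163 = [46; 1, 1, 30, 1, 1, 92, …] (period length 6).
Convergents:
  p_0/q_0 = 46/1
  p_1/q_1 = 47/1
  p_2/q_2 = 93/2
  p_3/q_3 = 2837/61
q_2 = 2 ≤ 4 < 61 = q_3, so the answer is 93/2.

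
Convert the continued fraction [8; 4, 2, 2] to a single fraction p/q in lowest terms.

181/22

Fold from the inside: start with 2/1.
  2 + 1/2 = 5/2
  4 + 2/5 = 22/5
  8 + 5/22 = 181/22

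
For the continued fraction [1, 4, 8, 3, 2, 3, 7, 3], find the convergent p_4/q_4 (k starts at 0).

Using pₖ = aₖpₖ₋₁ + pₖ₋₂, qₖ = aₖqₖ₋₁ + qₖ₋₂ (with p₋₁=1, p₋₂=0, q₋₁=0, q₋₂=1):
  k=0: a=1, p=1, q=1
  k=1: a=4, p=5, q=4
  k=2: a=8, p=41, q=33
  k=3: a=3, p=128, q=103
  k=4: a=2, p=297, q=239

297/239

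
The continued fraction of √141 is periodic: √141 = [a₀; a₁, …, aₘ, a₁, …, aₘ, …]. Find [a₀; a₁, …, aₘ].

a₀ = ⌊√141⌋ = 11.
With m₀=0, d₀=1 and mₖ₊₁ = dₖaₖ − mₖ, dₖ₊₁ = (n − mₖ₊₁²)/dₖ, aₖ₊₁ = ⌊(a₀+mₖ₊₁)/dₖ₊₁⌋:
  k=1: m=11, d=20, a=1
  k=2: m=9, d=3, a=6
  k=3: m=9, d=20, a=1
  k=4: m=11, d=1, a=22
d=1 and a=2a₀=22 at k=4, so the next step gives (m, d) = (11, 20) again — its k=1 value — and the period has length 4.

[11; 1, 6, 1, 22]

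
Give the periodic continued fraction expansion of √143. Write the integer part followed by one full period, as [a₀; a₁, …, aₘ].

a₀ = ⌊√143⌋ = 11.
With m₀=0, d₀=1 and mₖ₊₁ = dₖaₖ − mₖ, dₖ₊₁ = (n − mₖ₊₁²)/dₖ, aₖ₊₁ = ⌊(a₀+mₖ₊₁)/dₖ₊₁⌋:
  k=1: m=11, d=22, a=1
  k=2: m=11, d=1, a=22
d=1 and a=2a₀=22 at k=2, so the next step gives (m, d) = (11, 22) again — its k=1 value — and the period has length 2.

[11; 1, 22]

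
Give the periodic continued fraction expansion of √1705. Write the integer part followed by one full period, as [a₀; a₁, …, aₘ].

[41; 3, 2, 3, 82]

a₀ = ⌊√1705⌋ = 41.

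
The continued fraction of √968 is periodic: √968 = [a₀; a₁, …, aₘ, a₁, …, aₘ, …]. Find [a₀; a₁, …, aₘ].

[31; 8, 1, 6, 1, 8, 62]

a₀ = ⌊√968⌋ = 31.
With m₀=0, d₀=1 and mₖ₊₁ = dₖaₖ − mₖ, dₖ₊₁ = (n − mₖ₊₁²)/dₖ, aₖ₊₁ = ⌊(a₀+mₖ₊₁)/dₖ₊₁⌋:
  k=1: m=31, d=7, a=8
  k=2: m=25, d=49, a=1
  k=3: m=24, d=8, a=6
  k=4: m=24, d=49, a=1
  k=5: m=25, d=7, a=8
  k=6: m=31, d=1, a=62
d=1 and a=2a₀=62 at k=6, so the next step gives (m, d) = (31, 7) again — its k=1 value — and the period has length 6.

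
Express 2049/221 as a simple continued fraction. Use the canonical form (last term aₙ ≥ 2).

[9; 3, 1, 2, 6, 3]

2049 = 9×221 + 60
221 = 3×60 + 41
60 = 1×41 + 19
41 = 2×19 + 3
19 = 6×3 + 1
3 = 3×1 + 0  (stop)
So 2049/221 = [9; 3, 1, 2, 6, 3].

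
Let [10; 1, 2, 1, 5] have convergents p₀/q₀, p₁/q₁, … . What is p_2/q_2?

Using pₖ = aₖpₖ₋₁ + pₖ₋₂, qₖ = aₖqₖ₋₁ + qₖ₋₂ (with p₋₁=1, p₋₂=0, q₋₁=0, q₋₂=1):
  k=0: a=10, p=10, q=1
  k=1: a=1, p=11, q=1
  k=2: a=2, p=32, q=3

32/3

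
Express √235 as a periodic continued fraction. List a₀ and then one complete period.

[15; 3, 30]

a₀ = ⌊√235⌋ = 15.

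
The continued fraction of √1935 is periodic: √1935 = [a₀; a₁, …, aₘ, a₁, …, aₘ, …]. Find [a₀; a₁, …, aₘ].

[43; 1, 86]

a₀ = ⌊√1935⌋ = 43.
With m₀=0, d₀=1 and mₖ₊₁ = dₖaₖ − mₖ, dₖ₊₁ = (n − mₖ₊₁²)/dₖ, aₖ₊₁ = ⌊(a₀+mₖ₊₁)/dₖ₊₁⌋:
  k=1: m=43, d=86, a=1
  k=2: m=43, d=1, a=86
d=1 and a=2a₀=86 at k=2, so the next step gives (m, d) = (43, 86) again — its k=1 value — and the period has length 2.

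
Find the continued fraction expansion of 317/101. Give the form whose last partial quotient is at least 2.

[3; 7, 4, 1, 2]

317 = 3*101 + 14
101 = 7*14 + 3
14 = 4*3 + 2
3 = 1*2 + 1
2 = 2*1 + 0  (stop)
So 317/101 = [3; 7, 4, 1, 2].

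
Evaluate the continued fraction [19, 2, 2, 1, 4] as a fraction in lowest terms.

641/33

Using pₖ = aₖpₖ₋₁ + pₖ₋₂ and qₖ = aₖqₖ₋₁ + qₖ₋₂:
  k=0: a=19, p=19, q=1
  k=1: a=2, p=39, q=2
  k=2: a=2, p=97, q=5
  k=3: a=1, p=136, q=7
  k=4: a=4, p=641, q=33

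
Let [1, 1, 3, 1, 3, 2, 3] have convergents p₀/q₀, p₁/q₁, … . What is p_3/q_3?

Using pₖ = aₖpₖ₋₁ + pₖ₋₂, qₖ = aₖqₖ₋₁ + qₖ₋₂ (with p₋₁=1, p₋₂=0, q₋₁=0, q₋₂=1):
  k=0: a=1, p=1, q=1
  k=1: a=1, p=2, q=1
  k=2: a=3, p=7, q=4
  k=3: a=1, p=9, q=5

9/5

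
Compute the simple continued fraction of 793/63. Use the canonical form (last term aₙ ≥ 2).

793 = 12×63 + 37
63 = 1×37 + 26
37 = 1×26 + 11
26 = 2×11 + 4
11 = 2×4 + 3
4 = 1×3 + 1
3 = 3×1 + 0  (stop)
So 793/63 = [12; 1, 1, 2, 2, 1, 3].

[12; 1, 1, 2, 2, 1, 3]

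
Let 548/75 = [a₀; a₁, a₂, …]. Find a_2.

548 = 7·75 + 23   →  a_0 = 7
75 = 3·23 + 6   →  a_1 = 3
23 = 3·6 + 5   →  a_2 = 3

3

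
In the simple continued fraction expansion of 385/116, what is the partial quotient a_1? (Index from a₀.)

3

385 = 3·116 + 37   →  a_0 = 3
116 = 3·37 + 5   →  a_1 = 3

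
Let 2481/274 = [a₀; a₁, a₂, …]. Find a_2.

2481 = 9·274 + 15   →  a_0 = 9
274 = 18·15 + 4   →  a_1 = 18
15 = 3·4 + 3   →  a_2 = 3

3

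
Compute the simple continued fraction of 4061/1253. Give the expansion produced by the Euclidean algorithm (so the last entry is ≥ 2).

4061 = 3·1253 + 302
1253 = 4·302 + 45
302 = 6·45 + 32
45 = 1·32 + 13
32 = 2·13 + 6
13 = 2·6 + 1
6 = 6·1 + 0  (stop)
So 4061/1253 = [3; 4, 6, 1, 2, 2, 6].

[3; 4, 6, 1, 2, 2, 6]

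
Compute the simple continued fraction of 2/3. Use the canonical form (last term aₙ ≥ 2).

[0; 1, 2]

2 = 0×3 + 2
3 = 1×2 + 1
2 = 2×1 + 0  (stop)
So 2/3 = [0; 1, 2].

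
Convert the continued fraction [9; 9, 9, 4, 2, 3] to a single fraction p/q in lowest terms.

23731/2605

Fold from the inside: start with 3/1.
  2 + 1/3 = 7/3
  4 + 3/7 = 31/7
  9 + 7/31 = 286/31
  9 + 31/286 = 2605/286
  9 + 286/2605 = 23731/2605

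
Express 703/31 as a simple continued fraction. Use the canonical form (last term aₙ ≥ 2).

703 = 22*31 + 21
31 = 1*21 + 10
21 = 2*10 + 1
10 = 10*1 + 0  (stop)
So 703/31 = [22; 1, 2, 10].

[22; 1, 2, 10]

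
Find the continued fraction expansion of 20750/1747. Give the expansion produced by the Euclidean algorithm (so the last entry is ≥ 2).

20750 = 11×1747 + 1533
1747 = 1×1533 + 214
1533 = 7×214 + 35
214 = 6×35 + 4
35 = 8×4 + 3
4 = 1×3 + 1
3 = 3×1 + 0  (stop)
So 20750/1747 = [11; 1, 7, 6, 8, 1, 3].

[11; 1, 7, 6, 8, 1, 3]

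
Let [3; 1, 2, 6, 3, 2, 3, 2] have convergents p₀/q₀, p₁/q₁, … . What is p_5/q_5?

Using pₖ = aₖpₖ₋₁ + pₖ₋₂, qₖ = aₖqₖ₋₁ + qₖ₋₂ (with p₋₁=1, p₋₂=0, q₋₁=0, q₋₂=1):
  k=0: a=3, p=3, q=1
  k=1: a=1, p=4, q=1
  k=2: a=2, p=11, q=3
  k=3: a=6, p=70, q=19
  k=4: a=3, p=221, q=60
  k=5: a=2, p=512, q=139

512/139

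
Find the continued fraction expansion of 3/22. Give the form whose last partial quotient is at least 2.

[0; 7, 3]

3 = 0*22 + 3
22 = 7*3 + 1
3 = 3*1 + 0  (stop)
So 3/22 = [0; 7, 3].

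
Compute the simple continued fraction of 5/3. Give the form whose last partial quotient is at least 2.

5 = 1×3 + 2
3 = 1×2 + 1
2 = 2×1 + 0  (stop)
So 5/3 = [1; 1, 2].

[1; 1, 2]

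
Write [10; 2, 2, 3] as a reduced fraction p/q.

177/17

Using pₖ = aₖpₖ₋₁ + pₖ₋₂ and qₖ = aₖqₖ₋₁ + qₖ₋₂:
  k=0: a=10, p=10, q=1
  k=1: a=2, p=21, q=2
  k=2: a=2, p=52, q=5
  k=3: a=3, p=177, q=17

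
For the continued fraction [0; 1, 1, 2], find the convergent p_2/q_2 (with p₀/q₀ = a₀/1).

1/2

Using pₖ = aₖpₖ₋₁ + pₖ₋₂, qₖ = aₖqₖ₋₁ + qₖ₋₂ (with p₋₁=1, p₋₂=0, q₋₁=0, q₋₂=1):
  k=0: a=0, p=0, q=1
  k=1: a=1, p=1, q=1
  k=2: a=1, p=1, q=2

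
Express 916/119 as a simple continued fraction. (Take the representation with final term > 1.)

[7; 1, 2, 3, 3, 1, 2]

916 = 7*119 + 83
119 = 1*83 + 36
83 = 2*36 + 11
36 = 3*11 + 3
11 = 3*3 + 2
3 = 1*2 + 1
2 = 2*1 + 0  (stop)
So 916/119 = [7; 1, 2, 3, 3, 1, 2].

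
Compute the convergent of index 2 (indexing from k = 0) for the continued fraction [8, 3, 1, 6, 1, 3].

33/4

Using pₖ = aₖpₖ₋₁ + pₖ₋₂, qₖ = aₖqₖ₋₁ + qₖ₋₂ (with p₋₁=1, p₋₂=0, q₋₁=0, q₋₂=1):
  k=0: a=8, p=8, q=1
  k=1: a=3, p=25, q=3
  k=2: a=1, p=33, q=4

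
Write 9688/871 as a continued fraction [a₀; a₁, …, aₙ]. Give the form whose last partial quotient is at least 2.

9688 = 11×871 + 107
871 = 8×107 + 15
107 = 7×15 + 2
15 = 7×2 + 1
2 = 2×1 + 0  (stop)
So 9688/871 = [11; 8, 7, 7, 2].

[11; 8, 7, 7, 2]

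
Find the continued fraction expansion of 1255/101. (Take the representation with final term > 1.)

[12; 2, 2, 1, 6, 2]

1255 = 12*101 + 43
101 = 2*43 + 15
43 = 2*15 + 13
15 = 1*13 + 2
13 = 6*2 + 1
2 = 2*1 + 0  (stop)
So 1255/101 = [12; 2, 2, 1, 6, 2].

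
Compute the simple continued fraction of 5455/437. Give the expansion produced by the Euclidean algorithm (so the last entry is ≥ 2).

[12; 2, 14, 15]

5455 = 12·437 + 211
437 = 2·211 + 15
211 = 14·15 + 1
15 = 15·1 + 0  (stop)
So 5455/437 = [12; 2, 14, 15].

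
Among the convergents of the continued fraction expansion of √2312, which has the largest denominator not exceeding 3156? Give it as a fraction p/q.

55440/1153

√2312 = [48; 12, 96, …] (period length 2).
Convergents:
  p_0/q_0 = 48/1
  p_1/q_1 = 577/12
  p_2/q_2 = 55440/1153
  p_3/q_3 = 665857/13848
q_2 = 1153 ≤ 3156 < 13848 = q_3, so the answer is 55440/1153.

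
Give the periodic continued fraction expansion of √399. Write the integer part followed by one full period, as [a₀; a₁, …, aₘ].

a₀ = ⌊√399⌋ = 19.
With m₀=0, d₀=1 and mₖ₊₁ = dₖaₖ − mₖ, dₖ₊₁ = (n − mₖ₊₁²)/dₖ, aₖ₊₁ = ⌊(a₀+mₖ₊₁)/dₖ₊₁⌋:
  k=1: m=19, d=38, a=1
  k=2: m=19, d=1, a=38
d=1 and a=2a₀=38 at k=2, so the next step gives (m, d) = (19, 38) again — its k=1 value — and the period has length 2.

[19; 1, 38]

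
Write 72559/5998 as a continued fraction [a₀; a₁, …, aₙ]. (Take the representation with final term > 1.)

[12; 10, 3, 2, 7, 1, 9]

72559 = 12·5998 + 583
5998 = 10·583 + 168
583 = 3·168 + 79
168 = 2·79 + 10
79 = 7·10 + 9
10 = 1·9 + 1
9 = 9·1 + 0  (stop)
So 72559/5998 = [12; 10, 3, 2, 7, 1, 9].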